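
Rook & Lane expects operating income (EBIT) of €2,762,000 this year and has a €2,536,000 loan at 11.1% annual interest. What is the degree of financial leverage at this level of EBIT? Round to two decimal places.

1.11

Interest = €281,496.00.
Degree of financial leverage = EBIT / (EBIT − interest) = €2,762,000 / €2,480,504.00 = 1.1135.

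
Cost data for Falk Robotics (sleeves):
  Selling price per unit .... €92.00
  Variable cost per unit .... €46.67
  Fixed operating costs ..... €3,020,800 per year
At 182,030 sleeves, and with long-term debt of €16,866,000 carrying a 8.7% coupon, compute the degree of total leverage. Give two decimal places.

2.19

Contribution at this volume is 182,030 × €45.33 = €8,251,419.90.
Subtracting fixed costs: EBIT = €8,251,419.90 − €3,020,800 = €5,230,619.90. Interest = €1,467,342.00.
DOL = €8,251,419.90 ÷ €5,230,619.90 = 1.5775; DFL = €5,230,619.90 ÷ €3,763,277.90 = 1.3899.
DCL = DOL × DFL = 1.5775 × 1.3899 = 2.1926.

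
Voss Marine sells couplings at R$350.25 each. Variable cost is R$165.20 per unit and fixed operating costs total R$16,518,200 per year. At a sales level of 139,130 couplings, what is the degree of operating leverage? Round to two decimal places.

2.79

Contribution at this volume is 139,130 × R$185.05 = R$25,746,006.50.
EBIT = R$25,746,006.50 − R$16,518,200 = R$9,227,806.50.
Degree of operating leverage = R$25,746,006.50 / R$9,227,806.50 = 2.7900.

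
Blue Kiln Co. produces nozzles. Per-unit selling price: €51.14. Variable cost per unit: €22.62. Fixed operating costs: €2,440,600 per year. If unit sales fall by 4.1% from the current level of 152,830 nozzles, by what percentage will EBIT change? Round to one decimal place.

-9.3%

At 152,830 units, contribution = 152,830 × €28.52 = €4,358,711.60.
EBIT = €4,358,711.60 − €2,440,600 = €1,918,111.60.
So DOL = total CM / EBIT = €4,358,711.60 / €1,918,111.60 = 2.2724.
Operating income changes by 2.2724 × -4.1% = -9.3%.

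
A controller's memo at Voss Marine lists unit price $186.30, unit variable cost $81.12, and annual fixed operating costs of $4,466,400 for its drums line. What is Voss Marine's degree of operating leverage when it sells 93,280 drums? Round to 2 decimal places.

Contribution at this volume is 93,280 × $105.18 = $9,811,190.40.
Subtracting fixed costs: EBIT = $9,811,190.40 − $4,466,400 = $5,344,790.40.
So DOL = total CM / EBIT = $9,811,190.40 / $5,344,790.40 = 1.8357.

1.84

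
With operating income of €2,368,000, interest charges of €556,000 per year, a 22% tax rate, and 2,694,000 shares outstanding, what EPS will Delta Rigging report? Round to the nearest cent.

€0.52

Interest = €556,000.00, so EBT = €2,368,000 − €556,000.00 = €1,812,000.00.
Net income = €1,812,000.00 × (1 − 0.22) = €1,413,360.00.
Per share: €1,413,360.00 / 2,694,000 shares = €0.52.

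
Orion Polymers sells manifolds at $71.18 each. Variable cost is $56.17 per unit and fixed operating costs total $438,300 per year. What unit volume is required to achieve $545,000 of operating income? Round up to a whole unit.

Unit CM = price − variable cost = $71.18 − $56.17 = $15.01.
Units = (FC + target) / CM = ($438,300 + $545,000) / $15.01 = 65,509.66, so 65,510 manifolds.

65,510 manifolds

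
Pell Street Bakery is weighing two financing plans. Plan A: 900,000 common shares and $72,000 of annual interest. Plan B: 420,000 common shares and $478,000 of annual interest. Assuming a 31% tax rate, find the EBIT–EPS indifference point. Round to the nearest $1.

$833,250

At indifference, (EBIT − 72,000)(1 − t)/900,000 = (EBIT − 478,000)(1 − t)/420,000.
Cancelling (1 − t) and cross-multiplying: 420,000·(EBIT − 72,000) = 900,000·(EBIT − 478,000).
Solving, EBIT = (478,000·900,000 − 72,000·420,000) / (900,000 − 420,000) = 399,960,000,000 / 480,000 = 833,250.00.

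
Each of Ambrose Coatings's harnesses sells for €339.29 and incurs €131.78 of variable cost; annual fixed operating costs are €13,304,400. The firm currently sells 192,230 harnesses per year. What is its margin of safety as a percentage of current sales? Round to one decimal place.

66.6%

Unit CM = price − variable cost = €339.29 − €131.78 = €207.51. Break-even units = €13,304,400 ÷ €207.51 = 64,114.50; break-even revenue = 64,114.50 × €339.29 = €21,753,408.88.
Actual sales revenue = 192,230 × €339.29 = €65,221,716.70.
Margin of safety = (€65,221,716.70 − €21,753,408.88) ÷ €65,221,716.70 = 66.6%.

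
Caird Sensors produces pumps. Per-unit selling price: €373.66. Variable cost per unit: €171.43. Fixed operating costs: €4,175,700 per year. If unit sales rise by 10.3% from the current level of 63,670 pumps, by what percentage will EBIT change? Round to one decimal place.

Total contribution margin = 63,670 × €202.23 = €12,875,984.10.
Subtracting fixed costs: EBIT = €12,875,984.10 − €4,175,700 = €8,700,284.10.
DOL = contribution ÷ EBIT = €12,875,984.10 ÷ €8,700,284.10 = 1.4799.
Operating income changes by 1.4799 × +10.3% = +15.2%.

+15.2%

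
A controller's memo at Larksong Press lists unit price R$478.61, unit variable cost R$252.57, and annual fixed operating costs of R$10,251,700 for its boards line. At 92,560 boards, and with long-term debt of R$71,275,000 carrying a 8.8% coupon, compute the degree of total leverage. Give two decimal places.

4.76

Contribution at this volume is 92,560 × R$226.04 = R$20,922,262.40.
Subtracting fixed costs: EBIT = R$20,922,262.40 − R$10,251,700 = R$10,670,562.40. Interest = R$6,272,200.00.
DOL = R$20,922,262.40 ÷ R$10,670,562.40 = 1.9607; DFL = R$10,670,562.40 ÷ R$4,398,362.40 = 2.4260.
DCL = DOL × DFL = 1.9607 × 2.4260 = 4.7567.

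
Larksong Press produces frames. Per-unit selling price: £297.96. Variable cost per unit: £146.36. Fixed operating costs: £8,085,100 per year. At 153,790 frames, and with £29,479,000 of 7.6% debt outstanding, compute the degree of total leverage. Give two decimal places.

Total contribution margin = 153,790 × £151.60 = £23,314,564.00.
Operating income = contribution − fixed costs = £23,314,564.00 − £8,085,100 = £15,229,464.00. Interest = £2,240,404.00, so EBIT − I = £12,989,060.00.
Degree of total leverage = total CM / (EBIT − interest) = £23,314,564.00 / £12,989,060.00 = 1.7949.

1.79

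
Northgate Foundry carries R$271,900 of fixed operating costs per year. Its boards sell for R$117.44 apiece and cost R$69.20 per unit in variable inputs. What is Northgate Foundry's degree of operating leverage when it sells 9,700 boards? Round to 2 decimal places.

At 9,700 units, contribution = 9,700 × R$48.24 = R$467,928.00.
Subtracting fixed costs: EBIT = R$467,928.00 − R$271,900 = R$196,028.00.
So DOL = total CM / EBIT = R$467,928.00 / R$196,028.00 = 2.3870.

2.39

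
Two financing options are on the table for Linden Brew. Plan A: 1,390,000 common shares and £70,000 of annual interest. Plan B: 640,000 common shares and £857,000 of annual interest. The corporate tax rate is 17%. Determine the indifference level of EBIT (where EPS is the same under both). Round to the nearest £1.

Set EPS_A = EPS_B: (EBIT − £70,000)(1 − 0.17) ÷ 1,390,000 = (EBIT − £857,000)(1 − 0.17) ÷ 640,000.
Cancelling (1 − t) and cross-multiplying: 640,000·(EBIT − 70,000) = 1,390,000·(EBIT − 857,000).
EBIT × (1,390,000 − 640,000) = 857,000 × 1,390,000 − 70,000 × 640,000 = 1,146,430,000,000, so EBIT = 1,146,430,000,000 ÷ 750,000 = 1,528,573.33.

£1,528,573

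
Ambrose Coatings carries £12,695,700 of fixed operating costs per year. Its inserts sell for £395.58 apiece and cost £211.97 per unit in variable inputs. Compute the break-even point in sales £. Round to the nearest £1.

CM per unit = £395.58 − £211.97 = £183.61; CM ratio = £183.61 / £395.58 = 0.4642.
Break-even sales = FC ÷ CM ratio = £12,695,700 × £395.58 / £183.61 = £27,352,350.

£27,352,350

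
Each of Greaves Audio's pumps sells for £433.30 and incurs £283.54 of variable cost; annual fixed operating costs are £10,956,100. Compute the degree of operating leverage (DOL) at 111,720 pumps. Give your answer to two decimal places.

2.90

At 111,720 units, contribution = 111,720 × £149.76 = £16,731,187.20.
EBIT = £16,731,187.20 − £10,956,100 = £5,775,087.20.
So DOL = total CM / EBIT = £16,731,187.20 / £5,775,087.20 = 2.8971.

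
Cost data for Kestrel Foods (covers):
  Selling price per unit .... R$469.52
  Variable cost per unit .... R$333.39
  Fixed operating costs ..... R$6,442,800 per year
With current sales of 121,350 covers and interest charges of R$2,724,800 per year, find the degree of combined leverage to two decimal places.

2.25

Contribution at this volume is 121,350 × R$136.13 = R$16,519,375.50.
EBIT = R$16,519,375.50 − R$6,442,800 = R$10,076,575.50. Interest = R$2,724,800.00.
DOL = R$16,519,375.50 ÷ R$10,076,575.50 = 1.6394; DFL = R$10,076,575.50 ÷ R$7,351,775.50 = 1.3706.
Combined leverage = 1.6394 × 1.3706 = 2.2470.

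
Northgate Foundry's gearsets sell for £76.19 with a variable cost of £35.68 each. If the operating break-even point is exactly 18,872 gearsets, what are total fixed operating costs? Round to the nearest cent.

£764,504.72

Contribution margin per unit = £76.19 − £35.68 = £40.51.
Fixed costs = break-even units × CM = 18,872 × £40.51 = £764,504.72.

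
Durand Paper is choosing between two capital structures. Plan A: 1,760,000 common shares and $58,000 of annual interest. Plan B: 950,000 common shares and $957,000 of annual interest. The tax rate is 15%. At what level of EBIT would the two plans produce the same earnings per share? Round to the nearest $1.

$2,011,383

At indifference, (EBIT − 58,000)(1 − t)/1,760,000 = (EBIT − 957,000)(1 − t)/950,000.
Cancelling (1 − t) and cross-multiplying: 950,000·(EBIT − 58,000) = 1,760,000·(EBIT − 957,000).
Solving, EBIT = (957,000·1,760,000 − 58,000·950,000) / (1,760,000 − 950,000) = 1,629,220,000,000 / 810,000 = 2,011,382.72.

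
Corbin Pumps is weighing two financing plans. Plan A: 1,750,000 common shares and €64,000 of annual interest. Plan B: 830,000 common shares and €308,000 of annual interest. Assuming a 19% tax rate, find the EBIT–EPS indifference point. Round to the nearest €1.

€528,130

At indifference, (EBIT − 64,000)(1 − t)/1,750,000 = (EBIT − 308,000)(1 − t)/830,000.
Cancelling (1 − t) and cross-multiplying: 830,000·(EBIT − 64,000) = 1,750,000·(EBIT − 308,000).
EBIT × (1,750,000 − 830,000) = 308,000 × 1,750,000 − 64,000 × 830,000 = 485,880,000,000, so EBIT = 485,880,000,000 ÷ 920,000 = 528,130.43.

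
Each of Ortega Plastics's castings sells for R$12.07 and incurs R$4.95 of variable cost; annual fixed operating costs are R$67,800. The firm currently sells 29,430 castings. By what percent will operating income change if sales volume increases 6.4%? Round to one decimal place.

+9.5%

Total contribution margin = 29,430 × R$7.12 = R$209,541.60.
Operating income = contribution − fixed costs = R$209,541.60 − R$67,800 = R$141,741.60.
DOL = contribution ÷ EBIT = R$209,541.60 ÷ R$141,741.60 = 1.4783.
%ΔEBIT = DOL × %ΔSales = 1.4783 × +6.4% = +9.5%.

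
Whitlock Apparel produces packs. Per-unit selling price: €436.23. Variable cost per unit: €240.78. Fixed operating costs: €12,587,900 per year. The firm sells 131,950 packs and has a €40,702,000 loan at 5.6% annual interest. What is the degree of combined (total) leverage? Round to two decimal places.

Contribution at this volume is 131,950 × €195.45 = €25,789,627.50.
Subtracting fixed costs: EBIT = €25,789,627.50 − €12,587,900 = €13,201,727.50. Interest = €2,279,312.00, so EBIT − I = €10,922,415.50.
DCL = contribution ÷ (EBIT − I) = €25,789,627.50 ÷ €10,922,415.50 = 2.3612.

2.36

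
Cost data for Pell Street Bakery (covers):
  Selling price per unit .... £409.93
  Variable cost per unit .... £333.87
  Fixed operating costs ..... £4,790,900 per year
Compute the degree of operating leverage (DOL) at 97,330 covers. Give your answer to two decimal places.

Contribution at this volume is 97,330 × £76.06 = £7,402,919.80.
Subtracting fixed costs: EBIT = £7,402,919.80 − £4,790,900 = £2,612,019.80.
DOL = contribution ÷ EBIT = £7,402,919.80 ÷ £2,612,019.80 = 2.8342.

2.83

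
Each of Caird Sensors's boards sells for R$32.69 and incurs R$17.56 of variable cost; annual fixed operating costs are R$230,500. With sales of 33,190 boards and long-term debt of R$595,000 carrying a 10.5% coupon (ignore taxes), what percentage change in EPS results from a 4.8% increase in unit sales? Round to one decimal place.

Total contribution margin = 33,190 × R$15.13 = R$502,164.70.
EBIT = R$502,164.70 − R$230,500 = R$271,664.70.
Interest = R$62,475.00, so EBIT − I = R$209,189.70.
DCL = total CM / (EBIT − I) = R$502,164.70 / R$209,189.70 = 2.4005.
EPS therefore changes by 2.4005 × (+4.8%) = +11.5%.

+11.5%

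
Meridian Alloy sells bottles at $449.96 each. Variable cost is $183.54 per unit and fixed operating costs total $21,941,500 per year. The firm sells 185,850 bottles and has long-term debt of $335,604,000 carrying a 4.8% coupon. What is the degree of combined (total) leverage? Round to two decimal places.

4.32

At 185,850 units, contribution = 185,850 × $266.42 = $49,514,157.00.
EBIT = $49,514,157.00 − $21,941,500 = $27,572,657.00. Interest = $16,108,992.00.
DOL = $49,514,157.00 ÷ $27,572,657.00 = 1.7958; DFL = $27,572,657.00 ÷ $11,463,665.00 = 2.4052.
Combined leverage = 1.7958 × 2.4052 = 4.3193.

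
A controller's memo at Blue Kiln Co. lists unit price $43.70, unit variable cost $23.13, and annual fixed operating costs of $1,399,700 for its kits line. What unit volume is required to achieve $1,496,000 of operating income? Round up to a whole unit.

140,773 kits

Each unit contributes $43.70 − $23.13 = $20.57.
Required volume = (fixed costs + target profit) ÷ CM = ($1,399,700 + $1,496,000) ÷ $20.57 = 140,772.97, so 140,773 kits.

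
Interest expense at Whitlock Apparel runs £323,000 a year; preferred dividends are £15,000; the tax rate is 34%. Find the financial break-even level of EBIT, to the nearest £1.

Preferred dividends are paid after tax, so their pre-tax equivalent is £15,000 ÷ (1 − 0.34) = £22,727.27.
Financial break-even EBIT = interest + D_p ÷ (1 − t) = £323,000 + £22,727.27 = £345,727.27.

£345,727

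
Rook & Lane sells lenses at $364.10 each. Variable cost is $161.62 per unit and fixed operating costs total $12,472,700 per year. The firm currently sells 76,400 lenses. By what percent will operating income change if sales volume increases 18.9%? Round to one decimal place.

Contribution at this volume is 76,400 × $202.48 = $15,469,472.00.
Operating income = contribution − fixed costs = $15,469,472.00 − $12,472,700 = $2,996,772.00.
DOL = contribution ÷ EBIT = $15,469,472.00 ÷ $2,996,772.00 = 5.1620.
Operating income changes by 5.1620 × +18.9% = +97.6%.

+97.6%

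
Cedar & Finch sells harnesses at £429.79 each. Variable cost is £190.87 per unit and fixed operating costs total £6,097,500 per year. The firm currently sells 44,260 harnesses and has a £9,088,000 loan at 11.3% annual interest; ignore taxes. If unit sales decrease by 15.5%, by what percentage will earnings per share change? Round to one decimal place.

-47.5%

At 44,260 units, contribution = 44,260 × £238.92 = £10,574,599.20.
Subtracting fixed costs: EBIT = £10,574,599.20 − £6,097,500 = £4,477,099.20.
Interest = £1,026,944.00, so EBIT − I = £3,450,155.20.
Degree of combined leverage = contribution ÷ (EBIT − I) = £10,574,599.20 ÷ £3,450,155.20 = 3.0650.
%ΔEPS = DCL × %ΔSales = 3.0650 × -15.5% = -47.5%.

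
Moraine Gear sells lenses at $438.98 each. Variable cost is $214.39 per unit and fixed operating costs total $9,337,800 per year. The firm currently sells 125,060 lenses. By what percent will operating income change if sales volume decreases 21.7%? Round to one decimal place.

-32.5%

At 125,060 units, contribution = 125,060 × $224.59 = $28,087,225.40.
Operating income = contribution − fixed costs = $28,087,225.40 − $9,337,800 = $18,749,425.40.
DOL = contribution ÷ EBIT = $28,087,225.40 ÷ $18,749,425.40 = 1.4980.
Operating income changes by 1.4980 × -21.7% = -32.5%.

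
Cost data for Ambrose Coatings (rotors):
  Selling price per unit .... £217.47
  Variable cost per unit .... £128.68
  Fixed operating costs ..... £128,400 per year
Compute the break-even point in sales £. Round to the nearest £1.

Contribution margin per unit = £217.47 − £128.68 = £88.79, a CM ratio of £88.79 ÷ £217.47 = 0.4083.
Break-even sales = FC ÷ CM ratio = £128,400 × £217.47 / £88.79 = £314,485.

£314,485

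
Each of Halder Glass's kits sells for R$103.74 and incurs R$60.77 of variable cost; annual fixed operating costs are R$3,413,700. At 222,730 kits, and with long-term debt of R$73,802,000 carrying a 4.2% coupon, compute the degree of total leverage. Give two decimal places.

At 222,730 units, contribution = 222,730 × R$42.97 = R$9,570,708.10.
Operating income = contribution − fixed costs = R$9,570,708.10 − R$3,413,700 = R$6,157,008.10. Interest = R$3,099,684.00, so EBIT − I = R$3,057,324.10.
Degree of total leverage = total CM / (EBIT − interest) = R$9,570,708.10 / R$3,057,324.10 = 3.1304.

3.13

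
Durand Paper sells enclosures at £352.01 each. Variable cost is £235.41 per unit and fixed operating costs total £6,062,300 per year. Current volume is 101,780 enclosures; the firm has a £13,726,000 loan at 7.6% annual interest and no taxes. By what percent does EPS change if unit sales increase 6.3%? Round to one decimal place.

+15.7%

Total contribution margin = 101,780 × £116.60 = £11,867,548.00.
Subtracting fixed costs: EBIT = £11,867,548.00 − £6,062,300 = £5,805,248.00.
After interest of £1,043,176.00, pre-tax earnings = £4,762,072.00.
DCL = total CM / (EBIT − I) = £11,867,548.00 / £4,762,072.00 = 2.4921.
%ΔEPS = DCL × %ΔSales = 2.4921 × +6.3% = +15.7%.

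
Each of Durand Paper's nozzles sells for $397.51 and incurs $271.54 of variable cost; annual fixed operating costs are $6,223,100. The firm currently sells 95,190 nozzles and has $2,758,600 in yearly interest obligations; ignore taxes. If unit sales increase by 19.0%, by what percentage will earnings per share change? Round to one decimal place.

At 95,190 units, contribution = 95,190 × $125.97 = $11,991,084.30.
Operating income = contribution − fixed costs = $11,991,084.30 − $6,223,100 = $5,767,984.30.
After interest of $2,758,600.00, pre-tax earnings = $3,009,384.30.
Degree of combined leverage = contribution ÷ (EBIT − I) = $11,991,084.30 ÷ $3,009,384.30 = 3.9846.
EPS therefore changes by 3.9846 × (+19.0%) = +75.7%.

+75.7%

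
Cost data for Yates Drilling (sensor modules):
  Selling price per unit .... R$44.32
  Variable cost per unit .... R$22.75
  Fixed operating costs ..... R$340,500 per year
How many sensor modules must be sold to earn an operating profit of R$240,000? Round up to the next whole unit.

Unit CM = price − variable cost = R$44.32 − R$22.75 = R$21.57.
Units = (FC + target) / CM = (R$340,500 + R$240,000) / R$21.57 = 26,912.38, so 26,913 sensor modules.

26,913 sensor modules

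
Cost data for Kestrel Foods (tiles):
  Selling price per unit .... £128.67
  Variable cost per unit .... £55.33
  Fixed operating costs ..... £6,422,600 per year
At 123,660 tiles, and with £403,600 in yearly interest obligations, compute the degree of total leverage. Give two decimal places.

4.04

Total contribution margin = 123,660 × £73.34 = £9,069,224.40.
EBIT = £9,069,224.40 − £6,422,600 = £2,646,624.40. Interest = £403,600.00.
DOL = £9,069,224.40 ÷ £2,646,624.40 = 3.4267; DFL = £2,646,624.40 ÷ £2,243,024.40 = 1.1799.
DCL = DOL × DFL = 3.4267 × 1.1799 = 4.0432.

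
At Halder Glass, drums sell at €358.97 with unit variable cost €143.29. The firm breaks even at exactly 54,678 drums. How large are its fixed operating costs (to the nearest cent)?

€11,792,951.04

Unit CM = price − variable cost = €358.97 − €143.29 = €215.68.
Fixed costs = break-even units × CM = 54,678 × €215.68 = €11,792,951.04.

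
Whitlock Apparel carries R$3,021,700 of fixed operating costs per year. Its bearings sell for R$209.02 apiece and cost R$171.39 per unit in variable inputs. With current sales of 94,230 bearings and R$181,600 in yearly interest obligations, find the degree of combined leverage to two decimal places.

At 94,230 units, contribution = 94,230 × R$37.63 = R$3,545,874.90.
Operating income = contribution − fixed costs = R$3,545,874.90 − R$3,021,700 = R$524,174.90. Interest = R$181,600.00.
DOL = R$3,545,874.90 ÷ R$524,174.90 = 6.7647; DFL = R$524,174.90 ÷ R$342,574.90 = 1.5301.
Combined leverage = 6.7647 × 1.5301 = 10.3507.

10.35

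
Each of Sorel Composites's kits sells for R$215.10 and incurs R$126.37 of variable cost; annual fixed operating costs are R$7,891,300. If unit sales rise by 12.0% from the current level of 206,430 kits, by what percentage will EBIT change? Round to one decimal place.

+21.1%

At 206,430 units, contribution = 206,430 × R$88.73 = R$18,316,533.90.
Operating income = contribution − fixed costs = R$18,316,533.90 − R$7,891,300 = R$10,425,233.90.
So DOL = total CM / EBIT = R$18,316,533.90 / R$10,425,233.90 = 1.7569.
So EBIT moves 1.7569 × (+12.0%) = +21.1%.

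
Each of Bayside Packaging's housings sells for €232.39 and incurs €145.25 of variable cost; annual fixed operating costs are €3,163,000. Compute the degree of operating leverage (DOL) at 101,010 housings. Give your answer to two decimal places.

Total contribution margin = 101,010 × €87.14 = €8,802,011.40.
Subtracting fixed costs: EBIT = €8,802,011.40 − €3,163,000 = €5,639,011.40.
Degree of operating leverage = €8,802,011.40 / €5,639,011.40 = 1.5609.

1.56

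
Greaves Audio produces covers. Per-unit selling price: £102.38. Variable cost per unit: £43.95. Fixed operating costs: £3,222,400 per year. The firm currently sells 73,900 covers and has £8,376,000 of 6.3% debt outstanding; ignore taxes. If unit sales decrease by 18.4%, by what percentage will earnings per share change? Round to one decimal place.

At 73,900 units, contribution = 73,900 × £58.43 = £4,317,977.00.
Subtracting fixed costs: EBIT = £4,317,977.00 − £3,222,400 = £1,095,577.00.
Interest = £527,688.00, so EBIT − I = £567,889.00.
DCL = total CM / (EBIT − I) = £4,317,977.00 / £567,889.00 = 7.6036.
%ΔEPS = DCL × %ΔSales = 7.6036 × -18.4% = -139.9%.

-139.9%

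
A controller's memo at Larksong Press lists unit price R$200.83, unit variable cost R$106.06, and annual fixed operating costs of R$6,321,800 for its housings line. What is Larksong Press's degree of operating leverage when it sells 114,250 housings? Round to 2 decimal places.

2.40

Contribution at this volume is 114,250 × R$94.77 = R$10,827,472.50.
EBIT = R$10,827,472.50 − R$6,321,800 = R$4,505,672.50.
DOL = contribution ÷ EBIT = R$10,827,472.50 ÷ R$4,505,672.50 = 2.4031.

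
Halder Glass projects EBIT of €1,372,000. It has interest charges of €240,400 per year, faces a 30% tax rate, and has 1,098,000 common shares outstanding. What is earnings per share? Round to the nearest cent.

Pre-tax income = €1,372,000 − €240,400.00 = €1,131,600.00.
After tax at 30%: net income = €1,131,600.00 × 0.70 = €792,120.00.
EPS = €792,120.00 ÷ 1,098,000 = €0.72.

€0.72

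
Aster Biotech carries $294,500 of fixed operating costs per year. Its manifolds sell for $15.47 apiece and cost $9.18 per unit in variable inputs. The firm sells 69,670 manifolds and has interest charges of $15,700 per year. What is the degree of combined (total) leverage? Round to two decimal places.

3.42

At 69,670 units, contribution = 69,670 × $6.29 = $438,224.30.
Operating income = contribution − fixed costs = $438,224.30 − $294,500 = $143,724.30. Interest = $15,700.00.
DOL = $438,224.30 ÷ $143,724.30 = 3.0491; DFL = $143,724.30 ÷ $128,024.30 = 1.1226.
Combined leverage = 3.0491 × 1.1226 = 3.4229.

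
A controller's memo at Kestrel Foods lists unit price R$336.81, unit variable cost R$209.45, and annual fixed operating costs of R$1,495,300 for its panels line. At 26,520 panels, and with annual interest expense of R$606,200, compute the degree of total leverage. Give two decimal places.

Contribution at this volume is 26,520 × R$127.36 = R$3,377,587.20.
EBIT = R$3,377,587.20 − R$1,495,300 = R$1,882,287.20. Interest = R$606,200.00.
DOL = R$3,377,587.20 ÷ R$1,882,287.20 = 1.7944; DFL = R$1,882,287.20 ÷ R$1,276,087.20 = 1.4750.
DCL = DOL × DFL = 1.7944 × 1.4750 = 2.6467.

2.65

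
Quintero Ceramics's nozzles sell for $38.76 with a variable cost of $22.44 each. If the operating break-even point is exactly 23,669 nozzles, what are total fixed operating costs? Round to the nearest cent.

Each unit contributes $38.76 − $22.44 = $16.32.
Since BE = FC / CM, FC = 23,669 × $16.32 = $386,278.08.

$386,278.08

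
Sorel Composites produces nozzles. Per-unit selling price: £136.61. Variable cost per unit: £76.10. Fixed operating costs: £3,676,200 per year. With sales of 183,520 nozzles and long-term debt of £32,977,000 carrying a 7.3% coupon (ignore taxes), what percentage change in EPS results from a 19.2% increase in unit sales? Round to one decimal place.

+42.5%

Total contribution margin = 183,520 × £60.51 = £11,104,795.20.
Subtracting fixed costs: EBIT = £11,104,795.20 − £3,676,200 = £7,428,595.20.
Interest = £2,407,321.00, so EBIT − I = £5,021,274.20.
DCL = total CM / (EBIT − I) = £11,104,795.20 / £5,021,274.20 = 2.2115.
EPS therefore changes by 2.2115 × (+19.2%) = +42.5%.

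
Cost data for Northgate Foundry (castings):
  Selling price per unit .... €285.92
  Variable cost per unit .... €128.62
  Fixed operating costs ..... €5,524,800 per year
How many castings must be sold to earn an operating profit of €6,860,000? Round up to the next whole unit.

78,734 castings

Each unit contributes €285.92 − €128.62 = €157.30.
Units = (FC + target) / CM = (€5,524,800 + €6,860,000) / €157.30 = 78,733.63, so 78,734 castings.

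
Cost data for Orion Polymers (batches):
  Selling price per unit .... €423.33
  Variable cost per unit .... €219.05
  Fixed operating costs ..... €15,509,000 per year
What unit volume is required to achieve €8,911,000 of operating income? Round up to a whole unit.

119,542 batches

Contribution margin per unit = €423.33 − €219.05 = €204.28.
Units = (FC + target) / CM = (€15,509,000 + €8,911,000) / €204.28 = 119,541.81, so 119,542 batches.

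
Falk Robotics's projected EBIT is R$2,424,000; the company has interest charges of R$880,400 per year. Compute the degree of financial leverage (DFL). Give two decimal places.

Interest = R$880,400.00.
Degree of financial leverage = EBIT / (EBIT − interest) = R$2,424,000 / R$1,543,600.00 = 1.5704.

1.57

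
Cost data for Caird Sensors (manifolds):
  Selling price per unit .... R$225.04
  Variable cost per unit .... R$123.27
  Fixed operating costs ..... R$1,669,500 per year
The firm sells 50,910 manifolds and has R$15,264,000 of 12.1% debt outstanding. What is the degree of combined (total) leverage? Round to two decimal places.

At 50,910 units, contribution = 50,910 × R$101.77 = R$5,181,110.70.
EBIT = R$5,181,110.70 − R$1,669,500 = R$3,511,610.70. Interest = R$1,846,944.00.
DOL = R$5,181,110.70 ÷ R$3,511,610.70 = 1.4754; DFL = R$3,511,610.70 ÷ R$1,664,666.70 = 2.1095.
Combined leverage = 1.4754 × 2.1095 = 3.1124.

3.11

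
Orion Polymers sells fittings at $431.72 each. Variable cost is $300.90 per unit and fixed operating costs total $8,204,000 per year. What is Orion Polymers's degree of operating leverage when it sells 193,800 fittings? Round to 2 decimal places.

1.48

At 193,800 units, contribution = 193,800 × $130.82 = $25,352,916.00.
EBIT = $25,352,916.00 − $8,204,000 = $17,148,916.00.
Degree of operating leverage = $25,352,916.00 / $17,148,916.00 = 1.4784.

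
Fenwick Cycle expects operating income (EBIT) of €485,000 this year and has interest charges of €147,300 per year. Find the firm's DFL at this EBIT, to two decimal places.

Annual interest charges come to €147,300.00.
DFL = EBIT ÷ (EBIT − I) = €485,000 ÷ (€485,000 − €147,300.00) = €485,000 ÷ €337,700.00 = 1.4362.

1.44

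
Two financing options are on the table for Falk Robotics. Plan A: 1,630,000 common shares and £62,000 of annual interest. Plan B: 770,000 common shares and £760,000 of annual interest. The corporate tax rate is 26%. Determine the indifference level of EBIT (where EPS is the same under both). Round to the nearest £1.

At indifference, (EBIT − 62,000)(1 − t)/1,630,000 = (EBIT − 760,000)(1 − t)/770,000.
The (1 − t) factor cancels: (EBIT − 62,000) × 770,000 = (EBIT − 760,000) × 1,630,000.
Solving, EBIT = (760,000·1,630,000 − 62,000·770,000) / (1,630,000 − 770,000) = 1,191,060,000,000 / 860,000 = 1,384,953.49.

£1,384,953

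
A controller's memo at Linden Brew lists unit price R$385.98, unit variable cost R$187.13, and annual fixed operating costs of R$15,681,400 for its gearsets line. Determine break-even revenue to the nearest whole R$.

R$30,438,556

CM per unit = R$385.98 − R$187.13 = R$198.85; CM ratio = R$198.85 / R$385.98 = 0.5152.
Break-even revenue = fixed costs × price ÷ CM = R$15,681,400 × R$385.98 ÷ R$198.85 = R$30,438,556.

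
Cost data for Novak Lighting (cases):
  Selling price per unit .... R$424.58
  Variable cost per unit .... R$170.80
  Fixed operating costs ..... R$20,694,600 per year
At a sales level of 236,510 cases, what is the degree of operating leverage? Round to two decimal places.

Contribution at this volume is 236,510 × R$253.78 = R$60,021,507.80.
EBIT = R$60,021,507.80 − R$20,694,600 = R$39,326,907.80.
So DOL = total CM / EBIT = R$60,021,507.80 / R$39,326,907.80 = 1.5262.

1.53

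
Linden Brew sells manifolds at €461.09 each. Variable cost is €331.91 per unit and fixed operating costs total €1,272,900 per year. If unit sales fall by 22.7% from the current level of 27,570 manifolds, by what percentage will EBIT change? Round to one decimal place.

-35.3%

Total contribution margin = 27,570 × €129.18 = €3,561,492.60.
EBIT = €3,561,492.60 − €1,272,900 = €2,288,592.60.
So DOL = total CM / EBIT = €3,561,492.60 / €2,288,592.60 = 1.5562.
Operating income changes by 1.5562 × -22.7% = -35.3%.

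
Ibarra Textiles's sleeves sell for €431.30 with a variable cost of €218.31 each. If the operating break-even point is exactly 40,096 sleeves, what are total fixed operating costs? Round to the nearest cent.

€8,540,047.04

Unit CM = price − variable cost = €431.30 − €218.31 = €212.99.
Fixed costs = break-even units × CM = 40,096 × €212.99 = €8,540,047.04.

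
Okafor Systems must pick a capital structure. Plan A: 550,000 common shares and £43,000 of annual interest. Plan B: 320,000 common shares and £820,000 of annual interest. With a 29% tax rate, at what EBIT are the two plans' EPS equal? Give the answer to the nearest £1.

£1,901,043

Set EPS_A = EPS_B: (EBIT − £43,000)(1 − 0.29) ÷ 550,000 = (EBIT − £820,000)(1 − 0.29) ÷ 320,000.
The (1 − t) factor cancels: (EBIT − 43,000) × 320,000 = (EBIT − 820,000) × 550,000.
EBIT × (550,000 − 320,000) = 820,000 × 550,000 − 43,000 × 320,000 = 437,240,000,000, so EBIT = 437,240,000,000 ÷ 230,000 = 1,901,043.48.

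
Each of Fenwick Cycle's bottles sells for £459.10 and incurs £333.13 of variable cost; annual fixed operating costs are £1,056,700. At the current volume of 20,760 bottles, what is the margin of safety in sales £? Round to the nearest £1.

Contribution margin per unit = £459.10 − £333.13 = £125.97. Break-even units = £1,056,700 ÷ £125.97 = 8,388.51; break-even revenue = 8,388.51 × £459.10 = £3,851,162.74.
Actual sales revenue = 20,760 × £459.10 = £9,530,916.00.
Margin of safety = £9,530,916.00 − £3,851,162.74 = £5,679,753.

£5,679,753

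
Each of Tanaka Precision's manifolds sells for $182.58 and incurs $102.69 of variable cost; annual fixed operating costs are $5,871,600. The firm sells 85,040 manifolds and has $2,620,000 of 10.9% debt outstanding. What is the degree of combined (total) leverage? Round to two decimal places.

10.67

Contribution at this volume is 85,040 × $79.89 = $6,793,845.60.
Subtracting fixed costs: EBIT = $6,793,845.60 − $5,871,600 = $922,245.60. Interest = $285,580.00.
DOL = $6,793,845.60 ÷ $922,245.60 = 7.3666; DFL = $922,245.60 ÷ $636,665.60 = 1.4486.
Combined leverage = 7.3666 × 1.4486 = 10.6713.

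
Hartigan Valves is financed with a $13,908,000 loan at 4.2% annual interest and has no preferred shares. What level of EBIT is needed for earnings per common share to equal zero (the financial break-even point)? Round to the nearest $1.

Annual interest = 4.2% × $13,908,000 = $584,136.00.
With no preferred dividends, EPS = 0 when EBIT exactly covers interest, so the financial break-even EBIT is $584,136.00.

$584,136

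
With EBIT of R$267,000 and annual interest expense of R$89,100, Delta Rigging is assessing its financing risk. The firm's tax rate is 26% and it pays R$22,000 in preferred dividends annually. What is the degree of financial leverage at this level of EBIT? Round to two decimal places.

Interest = R$89,100.00.
Pre-tax preferred-dividend burden = R$22,000 ÷ (1 − 0.26) = R$29,729.73.
DFL = EBIT ÷ [EBIT − I − D_p/(1−t)] = R$267,000 ÷ [R$267,000 − R$89,100.00 − R$29,729.73] = R$267,000 ÷ R$148,170.27 = 1.8020.

1.80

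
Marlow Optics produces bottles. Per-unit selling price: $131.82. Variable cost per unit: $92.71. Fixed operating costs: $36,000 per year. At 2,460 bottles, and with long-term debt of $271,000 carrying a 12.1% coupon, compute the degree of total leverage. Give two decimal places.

3.51

Contribution at this volume is 2,460 × $39.11 = $96,210.60.
EBIT = $96,210.60 − $36,000 = $60,210.60. Interest = $32,791.00, so EBIT − I = $27,419.60.
DCL = contribution ÷ (EBIT − I) = $96,210.60 ÷ $27,419.60 = 3.5088.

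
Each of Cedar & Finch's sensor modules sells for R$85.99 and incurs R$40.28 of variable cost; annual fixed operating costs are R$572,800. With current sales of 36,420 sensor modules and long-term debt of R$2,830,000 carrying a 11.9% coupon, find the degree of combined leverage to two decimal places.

2.20

At 36,420 units, contribution = 36,420 × R$45.71 = R$1,664,758.20.
Subtracting fixed costs: EBIT = R$1,664,758.20 − R$572,800 = R$1,091,958.20. Interest = R$336,770.00, so EBIT − I = R$755,188.20.
DCL = contribution ÷ (EBIT − I) = R$1,664,758.20 ÷ R$755,188.20 = 2.2044.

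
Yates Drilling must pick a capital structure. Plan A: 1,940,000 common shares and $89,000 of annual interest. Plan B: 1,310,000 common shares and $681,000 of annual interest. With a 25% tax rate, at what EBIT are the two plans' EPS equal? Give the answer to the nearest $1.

$1,911,984

Set EPS_A = EPS_B: (EBIT − $89,000)(1 − 0.25) ÷ 1,940,000 = (EBIT − $681,000)(1 − 0.25) ÷ 1,310,000.
Cancelling (1 − t) and cross-multiplying: 1,310,000·(EBIT − 89,000) = 1,940,000·(EBIT − 681,000).
Solving, EBIT = (681,000·1,940,000 − 89,000·1,310,000) / (1,940,000 − 1,310,000) = 1,204,550,000,000 / 630,000 = 1,911,984.13.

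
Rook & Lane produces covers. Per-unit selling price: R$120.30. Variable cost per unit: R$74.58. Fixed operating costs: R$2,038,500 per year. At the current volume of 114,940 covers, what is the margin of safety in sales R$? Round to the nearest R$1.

Unit CM = price − variable cost = R$120.30 − R$74.58 = R$45.72. Break-even units = R$2,038,500 ÷ R$45.72 = 44,586.61; break-even revenue = 44,586.61 × R$120.30 = R$5,363,769.69.
Current sales = 114,940 × R$120.30 = R$13,827,282.00.
Margin of safety = R$13,827,282.00 − R$5,363,769.69 = R$8,463,512.

R$8,463,512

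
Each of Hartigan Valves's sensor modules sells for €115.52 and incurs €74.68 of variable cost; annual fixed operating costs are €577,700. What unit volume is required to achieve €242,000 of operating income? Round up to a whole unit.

Unit CM = price − variable cost = €115.52 − €74.68 = €40.84.
Required volume = (fixed costs + target profit) ÷ CM = (€577,700 + €242,000) ÷ €40.84 = 20,071.01, so 20,072 sensor modules.

20,072 sensor modules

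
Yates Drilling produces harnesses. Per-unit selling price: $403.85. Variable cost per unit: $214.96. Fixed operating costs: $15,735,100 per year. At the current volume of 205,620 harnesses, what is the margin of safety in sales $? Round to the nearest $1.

Each unit contributes $403.85 − $214.96 = $188.89. Break-even units = $15,735,100 ÷ $188.89 = 83,302.98; break-even revenue = 83,302.98 × $403.85 = $33,641,908.70.
Actual sales revenue = 205,620 × $403.85 = $83,039,637.00.
Margin of safety = $83,039,637.00 − $33,641,908.70 = $49,397,728.

$49,397,728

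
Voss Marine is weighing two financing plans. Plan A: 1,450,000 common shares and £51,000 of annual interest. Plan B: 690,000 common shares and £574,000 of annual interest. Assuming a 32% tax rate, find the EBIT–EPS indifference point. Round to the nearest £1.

£1,048,829

At indifference, (EBIT − 51,000)(1 − t)/1,450,000 = (EBIT − 574,000)(1 − t)/690,000.
The (1 − t) factor cancels: (EBIT − 51,000) × 690,000 = (EBIT − 574,000) × 1,450,000.
EBIT × (1,450,000 − 690,000) = 574,000 × 1,450,000 − 51,000 × 690,000 = 797,110,000,000, so EBIT = 797,110,000,000 ÷ 760,000 = 1,048,828.95.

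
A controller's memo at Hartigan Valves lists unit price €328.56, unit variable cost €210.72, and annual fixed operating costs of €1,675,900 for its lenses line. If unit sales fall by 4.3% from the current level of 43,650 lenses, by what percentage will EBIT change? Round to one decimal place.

-6.4%

At 43,650 units, contribution = 43,650 × €117.84 = €5,143,716.00.
EBIT = €5,143,716.00 − €1,675,900 = €3,467,816.00.
DOL = contribution ÷ EBIT = €5,143,716.00 ÷ €3,467,816.00 = 1.4833.
%ΔEBIT = DOL × %ΔSales = 1.4833 × -4.3% = -6.4%.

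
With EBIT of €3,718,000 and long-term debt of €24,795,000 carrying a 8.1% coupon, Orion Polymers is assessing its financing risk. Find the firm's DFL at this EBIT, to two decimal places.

2.17

Annual interest charges come to €2,008,395.00.
Degree of financial leverage = EBIT / (EBIT − interest) = €3,718,000 / €1,709,605.00 = 2.1748.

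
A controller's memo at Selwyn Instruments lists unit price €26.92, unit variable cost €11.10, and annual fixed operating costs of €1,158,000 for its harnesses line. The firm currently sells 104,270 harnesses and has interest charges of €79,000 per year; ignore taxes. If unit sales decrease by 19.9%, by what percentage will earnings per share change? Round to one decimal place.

Total contribution margin = 104,270 × €15.82 = €1,649,551.40.
EBIT = €1,649,551.40 − €1,158,000 = €491,551.40.
After interest of €79,000.00, pre-tax earnings = €412,551.40.
Degree of combined leverage = contribution ÷ (EBIT − I) = €1,649,551.40 ÷ €412,551.40 = 3.9984.
EPS therefore changes by 3.9984 × (-19.9%) = -79.6%.

-79.6%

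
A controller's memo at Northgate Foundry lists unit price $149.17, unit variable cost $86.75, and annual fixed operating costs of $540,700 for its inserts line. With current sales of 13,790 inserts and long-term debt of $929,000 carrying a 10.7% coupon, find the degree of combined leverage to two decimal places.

Total contribution margin = 13,790 × $62.42 = $860,771.80.
EBIT = $860,771.80 − $540,700 = $320,071.80. Interest = $99,403.00, so EBIT − I = $220,668.80.
DCL = contribution ÷ (EBIT − I) = $860,771.80 ÷ $220,668.80 = 3.9007.

3.90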